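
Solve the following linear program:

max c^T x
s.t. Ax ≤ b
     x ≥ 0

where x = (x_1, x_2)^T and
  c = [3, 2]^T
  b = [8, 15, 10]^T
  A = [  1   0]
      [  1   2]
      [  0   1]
x_1 = 8, x_2 = 3.5, z = 31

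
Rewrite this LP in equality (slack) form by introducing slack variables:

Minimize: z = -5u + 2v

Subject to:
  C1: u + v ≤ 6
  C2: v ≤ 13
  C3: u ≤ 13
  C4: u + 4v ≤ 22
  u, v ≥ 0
min z = -5u + 2v

s.t.
  u + v + s1 = 6
  v + s2 = 13
  u + s3 = 13
  u + 4v + s4 = 22
  u, v, s1, s2, s3, s4 ≥ 0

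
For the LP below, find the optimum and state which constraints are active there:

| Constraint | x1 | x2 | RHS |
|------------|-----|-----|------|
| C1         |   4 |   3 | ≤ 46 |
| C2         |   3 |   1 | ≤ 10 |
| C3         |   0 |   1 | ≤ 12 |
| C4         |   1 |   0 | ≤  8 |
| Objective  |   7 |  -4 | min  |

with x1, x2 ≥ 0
Optimal: x1 = 0, x2 = 10
Binding: C2, x1 ≥ 0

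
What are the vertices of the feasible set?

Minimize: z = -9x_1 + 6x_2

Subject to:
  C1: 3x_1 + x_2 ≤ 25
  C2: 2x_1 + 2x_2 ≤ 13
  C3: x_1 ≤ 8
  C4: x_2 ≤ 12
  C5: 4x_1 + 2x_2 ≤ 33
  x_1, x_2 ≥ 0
Each vertex is the intersection of two constraint boundaries that also satisfies all remaining constraints:
  x_1 = 0 and x_2 = 0 → (0, 0)
  2x_1 + 2x_2 = 13 and x_2 = 0 → (6.5, 0)
  2x_1 + 2x_2 = 13 and x_1 = 0 → (0, 6.5)

Vertices: (0, 0), (6.5, 0), (0, 6.5)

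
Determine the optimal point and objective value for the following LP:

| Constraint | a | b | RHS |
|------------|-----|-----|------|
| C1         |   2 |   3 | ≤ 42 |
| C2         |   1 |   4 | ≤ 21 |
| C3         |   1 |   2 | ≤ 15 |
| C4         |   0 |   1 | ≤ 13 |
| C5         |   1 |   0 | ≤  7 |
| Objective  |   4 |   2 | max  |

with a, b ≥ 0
a = 7, b = 3.5, z = 35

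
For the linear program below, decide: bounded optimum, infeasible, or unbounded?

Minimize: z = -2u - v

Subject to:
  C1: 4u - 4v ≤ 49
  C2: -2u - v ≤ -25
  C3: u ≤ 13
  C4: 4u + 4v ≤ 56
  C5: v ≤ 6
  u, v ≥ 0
The point (13, 1) satisfies every constraint, so the LP is feasible; the constraints give u ≤ 13 and v ≤ 6, which with u, v ≥ 0 keep the feasible region inside a bounded box. A feasible, bounded LP attains a finite optimum at a vertex.

Evaluating z = -2u - v at each vertex:
  (12.42, 0.1667): z = -25
  (13, 0.75): z = -26.75
  (13, 1): z = -27
  (11, 3): z = -25

Feasible with finite optimum z* = -27 at (13, 1).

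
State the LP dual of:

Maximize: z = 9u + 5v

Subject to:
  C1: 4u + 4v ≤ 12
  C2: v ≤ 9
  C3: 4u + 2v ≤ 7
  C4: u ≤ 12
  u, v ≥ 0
Minimize: z = 12y1 + 9y2 + 7y3 + 12y4

Subject to:
  C1: -4y1 - 4y3 - y4 ≤ -9
  C2: -4y1 - y2 - 2y3 ≤ -5
  y1, y2, y3, y4 ≥ 0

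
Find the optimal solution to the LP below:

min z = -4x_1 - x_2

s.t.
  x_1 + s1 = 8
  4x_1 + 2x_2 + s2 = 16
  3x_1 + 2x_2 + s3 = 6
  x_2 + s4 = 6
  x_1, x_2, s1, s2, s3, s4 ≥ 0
Each vertex is the intersection of two constraint boundaries that also satisfies all remaining constraints:
  x_1 = 0 and x_2 = 0 → (0, 0)
  3x_1 + 2x_2 = 6 and x_2 = 0 → (2, 0)
  3x_1 + 2x_2 = 6 and x_1 = 0 → (0, 3)

Evaluating z = -4x_1 - x_2 at each vertex:
  (0, 0): z = 0
  (2, 0): z = -8
  (0, 3): z = -3

The minimum is at (2, 0) with z = -8.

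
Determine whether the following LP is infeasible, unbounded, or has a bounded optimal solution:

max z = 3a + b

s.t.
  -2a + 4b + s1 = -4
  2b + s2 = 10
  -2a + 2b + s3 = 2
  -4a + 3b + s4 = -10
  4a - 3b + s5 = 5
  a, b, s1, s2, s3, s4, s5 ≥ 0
The row 4a - 3b + s5 = 5 with s5 ≥ 0 requires 4a - 3b ≤ 5, while the row -4a + 3b + s4 = -10 with s4 ≥ 0 is equivalent to 4a - 3b ≥ 10. Together they would need 10 ≤ 4a - 3b ≤ 5, which is impossible since 10 > 5. No point satisfies all constraints.

Infeasible — the constraint set is empty.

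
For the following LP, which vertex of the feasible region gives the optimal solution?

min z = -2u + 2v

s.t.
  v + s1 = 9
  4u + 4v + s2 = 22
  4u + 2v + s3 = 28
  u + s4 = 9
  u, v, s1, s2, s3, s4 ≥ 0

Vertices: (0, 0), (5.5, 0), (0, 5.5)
(5.5, 0) with z = -11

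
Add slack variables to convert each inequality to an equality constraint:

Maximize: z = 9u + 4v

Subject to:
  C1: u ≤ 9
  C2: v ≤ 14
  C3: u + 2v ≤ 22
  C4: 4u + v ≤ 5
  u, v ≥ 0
max z = 9u + 4v

s.t.
  u + s1 = 9
  v + s2 = 14
  u + 2v + s3 = 22
  4u + v + s4 = 5
  u, v, s1, s2, s3, s4 ≥ 0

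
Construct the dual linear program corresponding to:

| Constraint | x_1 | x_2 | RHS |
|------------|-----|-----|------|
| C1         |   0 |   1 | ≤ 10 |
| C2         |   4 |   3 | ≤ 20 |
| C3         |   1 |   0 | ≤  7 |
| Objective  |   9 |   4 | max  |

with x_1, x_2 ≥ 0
Minimize: z = 10y1 + 20y2 + 7y3

Subject to:
  C1: -4y2 - y3 ≤ -9
  C2: -y1 - 3y2 ≤ -4
  y1, y2, y3 ≥ 0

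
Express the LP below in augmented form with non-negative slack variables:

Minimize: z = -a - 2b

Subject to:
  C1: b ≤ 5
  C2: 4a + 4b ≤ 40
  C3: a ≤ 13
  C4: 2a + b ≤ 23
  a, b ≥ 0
min z = -a - 2b

s.t.
  b + s1 = 5
  4a + 4b + s2 = 40
  a + s3 = 13
  2a + b + s4 = 23
  a, b, s1, s2, s3, s4 ≥ 0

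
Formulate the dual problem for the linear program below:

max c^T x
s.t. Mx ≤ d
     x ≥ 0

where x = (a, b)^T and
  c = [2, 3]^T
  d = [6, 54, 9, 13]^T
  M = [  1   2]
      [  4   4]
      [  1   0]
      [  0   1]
Minimize: z = 6y1 + 54y2 + 9y3 + 13y4

Subject to:
  C1: -y1 - 4y2 - y3 ≤ -2
  C2: -2y1 - 4y2 - y4 ≤ -3
  y1, y2, y3, y4 ≥ 0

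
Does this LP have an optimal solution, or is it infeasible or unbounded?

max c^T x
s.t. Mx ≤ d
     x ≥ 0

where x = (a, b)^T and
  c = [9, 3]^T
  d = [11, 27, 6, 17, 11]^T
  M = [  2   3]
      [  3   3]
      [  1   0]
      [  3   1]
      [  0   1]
The point (5.5, 0) satisfies every constraint, so the LP is feasible; the constraints give a ≤ 6 and b ≤ 11, which with a, b ≥ 0 keep the feasible region inside a bounded box. A feasible, bounded LP attains a finite optimum at a vertex.

Evaluating z = 9a + 3b at each vertex:
  (0, 0): z = 0
  (5.5, 0): z = 49.5
  (0, 3.667): z = 11

Feasible with finite optimum z* = 49.5 at (5.5, 0).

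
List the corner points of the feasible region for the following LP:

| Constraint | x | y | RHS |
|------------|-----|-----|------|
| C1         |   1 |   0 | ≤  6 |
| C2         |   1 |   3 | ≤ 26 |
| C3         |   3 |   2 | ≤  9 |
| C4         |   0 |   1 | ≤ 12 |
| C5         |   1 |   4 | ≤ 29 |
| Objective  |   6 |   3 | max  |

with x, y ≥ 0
Each vertex is the intersection of two constraint boundaries that also satisfies all remaining constraints:
  x = 0 and y = 0 → (0, 0)
  3x + 2y = 9 and y = 0 → (3, 0)
  3x + 2y = 9 and x = 0 → (0, 4.5)

Vertices: (0, 0), (3, 0), (0, 4.5)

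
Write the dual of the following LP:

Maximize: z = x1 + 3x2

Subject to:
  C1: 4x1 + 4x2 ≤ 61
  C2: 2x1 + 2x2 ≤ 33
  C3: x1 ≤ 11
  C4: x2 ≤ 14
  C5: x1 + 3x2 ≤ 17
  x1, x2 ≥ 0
Minimize: z = 61y1 + 33y2 + 11y3 + 14y4 + 17y5

Subject to:
  C1: -4y1 - 2y2 - y3 - y5 ≤ -1
  C2: -4y1 - 2y2 - y4 - 3y5 ≤ -3
  y1, y2, y3, y4, y5 ≥ 0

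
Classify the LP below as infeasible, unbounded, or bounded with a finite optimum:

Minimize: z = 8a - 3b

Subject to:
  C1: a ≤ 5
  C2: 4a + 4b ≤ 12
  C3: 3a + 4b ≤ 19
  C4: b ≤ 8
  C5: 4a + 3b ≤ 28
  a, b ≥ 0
The point (0, 3) satisfies every constraint, so the LP is feasible; the constraints give a ≤ 5 and b ≤ 8, which with a, b ≥ 0 keep the feasible region inside a bounded box. A feasible, bounded LP attains a finite optimum at a vertex.

Evaluating z = 8a - 3b at each vertex:
  (0, 0): z = 0
  (3, 0): z = 24
  (0, 3): z = -9

Feasible with finite optimum z* = -9 at (0, 3).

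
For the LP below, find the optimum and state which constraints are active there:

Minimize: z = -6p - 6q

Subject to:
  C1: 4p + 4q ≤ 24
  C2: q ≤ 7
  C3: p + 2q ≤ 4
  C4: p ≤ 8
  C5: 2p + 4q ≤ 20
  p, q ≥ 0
Optimal: p = 4, q = 0
Slack at optimum:
  C1: slack = 8
  C2: slack = 7
  C3: slack = 0 (binding)
  C4: slack = 4
  C5: slack = 12
  p ≥ 0: p = 4
  q ≥ 0: q = 0 (binding)
Binding constraints: C3, q ≥ 0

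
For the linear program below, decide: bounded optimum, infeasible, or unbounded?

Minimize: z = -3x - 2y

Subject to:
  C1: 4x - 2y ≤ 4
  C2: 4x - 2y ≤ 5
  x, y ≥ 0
Feasible point: (0, 0) satisfies every constraint, so the LP is feasible.
Direction d = (0, 1): for each constraint row a, a·d ≤ 0 —
  (4)(0) + (-2)(1) = -2 ≤ 0
  (4)(0) + (-2)(1) = -2 ≤ 0
and d ≥ 0, so (0, 0) + t·d stays feasible for every t ≥ 0. Along this ray z = -3x - 2y changes by -2 per unit t, so z → −∞.

Unbounded: there is a feasible ray along which z → −∞.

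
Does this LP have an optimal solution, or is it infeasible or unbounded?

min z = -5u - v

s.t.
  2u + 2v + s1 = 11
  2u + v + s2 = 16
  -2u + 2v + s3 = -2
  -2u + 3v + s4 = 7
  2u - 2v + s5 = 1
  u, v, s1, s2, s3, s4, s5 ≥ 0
The row 2u - 2v + s5 = 1 with s5 ≥ 0 requires 2u - 2v ≤ 1, while the row -2u + 2v + s3 = -2 with s3 ≥ 0 is equivalent to 2u - 2v ≥ 2. Together they would need 2 ≤ 2u - 2v ≤ 1, which is impossible since 2 > 1. No point satisfies all constraints.

Infeasible: no point satisfies all constraints simultaneously.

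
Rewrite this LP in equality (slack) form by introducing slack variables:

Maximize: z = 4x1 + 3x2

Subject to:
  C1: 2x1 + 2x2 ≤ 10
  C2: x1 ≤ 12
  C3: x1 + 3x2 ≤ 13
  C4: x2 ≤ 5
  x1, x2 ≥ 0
max z = 4x1 + 3x2

s.t.
  2x1 + 2x2 + s1 = 10
  x1 + s2 = 12
  x1 + 3x2 + s3 = 13
  x2 + s4 = 5
  x1, x2, s1, s2, s3, s4 ≥ 0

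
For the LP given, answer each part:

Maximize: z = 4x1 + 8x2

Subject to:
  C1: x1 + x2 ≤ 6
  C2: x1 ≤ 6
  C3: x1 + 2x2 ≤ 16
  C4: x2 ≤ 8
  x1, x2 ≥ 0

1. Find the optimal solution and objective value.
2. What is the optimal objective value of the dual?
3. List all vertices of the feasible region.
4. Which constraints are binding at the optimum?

1. x1 = 0, x2 = 6, z = 48
2. 48 (by strong duality, equal to the primal optimum)
3. (0, 0), (6, 0), (0, 6)
4. C1, x1 ≥ 0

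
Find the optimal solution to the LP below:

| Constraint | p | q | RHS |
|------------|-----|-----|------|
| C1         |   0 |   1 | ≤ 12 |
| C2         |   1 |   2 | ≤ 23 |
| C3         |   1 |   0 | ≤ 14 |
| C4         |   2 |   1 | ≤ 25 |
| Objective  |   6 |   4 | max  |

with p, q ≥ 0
Each vertex is the intersection of two constraint boundaries that also satisfies all remaining constraints:
  p = 0 and q = 0 → (0, 0)
  2p + q = 25 and q = 0 → (12.5, 0)
  p + 2q = 23 and 2p + q = 25 → (9, 7)
  p + 2q = 23 and p = 0 → (0, 11.5)

Evaluating z = 6p + 4q at each vertex:
  (0, 0): z = 0
  (12.5, 0): z = 75
  (9, 7): z = 82
  (0, 11.5): z = 46

The maximum is at (9, 7) with z = 82.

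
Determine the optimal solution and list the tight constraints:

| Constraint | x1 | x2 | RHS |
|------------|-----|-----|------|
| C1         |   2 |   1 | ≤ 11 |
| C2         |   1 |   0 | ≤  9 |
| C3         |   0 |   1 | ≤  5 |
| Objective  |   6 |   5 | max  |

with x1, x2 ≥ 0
Optimal: x1 = 3, x2 = 5
Binding: C1, C3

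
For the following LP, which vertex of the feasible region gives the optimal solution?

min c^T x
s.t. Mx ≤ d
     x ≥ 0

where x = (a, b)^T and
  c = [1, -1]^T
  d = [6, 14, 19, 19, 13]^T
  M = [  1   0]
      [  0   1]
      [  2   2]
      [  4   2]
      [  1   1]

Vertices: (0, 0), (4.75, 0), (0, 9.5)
Evaluating z = a - b at each vertex:
  (0, 0): z = 0
  (4.75, 0): z = 4.75
  (0, 9.5): z = -9.5

The smallest value is z = -9.5, attained at (0, 9.5).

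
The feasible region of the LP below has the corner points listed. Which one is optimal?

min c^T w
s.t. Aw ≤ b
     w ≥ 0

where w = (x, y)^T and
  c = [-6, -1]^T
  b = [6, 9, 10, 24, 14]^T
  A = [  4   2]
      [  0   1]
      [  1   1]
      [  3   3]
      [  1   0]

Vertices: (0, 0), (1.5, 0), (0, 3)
(1.5, 0) with z = -9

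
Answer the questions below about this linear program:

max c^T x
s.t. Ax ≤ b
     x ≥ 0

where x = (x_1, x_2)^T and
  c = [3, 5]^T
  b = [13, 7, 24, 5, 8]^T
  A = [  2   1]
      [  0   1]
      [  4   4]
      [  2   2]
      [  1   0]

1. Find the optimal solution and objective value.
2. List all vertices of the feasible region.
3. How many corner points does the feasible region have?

1. x_1 = 0, x_2 = 2.5, z = 12.5
2. (0, 0), (2.5, 0), (0, 2.5)
3. 3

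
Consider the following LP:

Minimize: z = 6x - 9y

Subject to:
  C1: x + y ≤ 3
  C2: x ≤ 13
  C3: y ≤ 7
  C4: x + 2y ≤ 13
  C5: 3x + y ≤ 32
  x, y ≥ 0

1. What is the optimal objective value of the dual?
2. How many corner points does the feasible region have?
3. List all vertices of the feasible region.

1. -27 (by strong duality, equal to the primal optimum)
2. 3
3. (0, 0), (3, 0), (0, 3)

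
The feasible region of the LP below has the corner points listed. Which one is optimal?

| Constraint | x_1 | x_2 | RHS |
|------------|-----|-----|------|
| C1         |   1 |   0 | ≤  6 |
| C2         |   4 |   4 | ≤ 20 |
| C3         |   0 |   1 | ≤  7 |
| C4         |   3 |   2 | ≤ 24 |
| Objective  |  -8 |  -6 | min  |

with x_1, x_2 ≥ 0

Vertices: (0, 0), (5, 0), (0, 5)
(5, 0) with z = -40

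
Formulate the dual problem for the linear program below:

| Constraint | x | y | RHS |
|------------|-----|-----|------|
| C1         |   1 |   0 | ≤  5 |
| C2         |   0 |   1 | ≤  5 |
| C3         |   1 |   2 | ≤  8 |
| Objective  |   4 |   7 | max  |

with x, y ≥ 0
Minimize: z = 5y1 + 5y2 + 8y3

Subject to:
  C1: -y1 - y3 ≤ -4
  C2: -y2 - 2y3 ≤ -7
  y1, y2, y3 ≥ 0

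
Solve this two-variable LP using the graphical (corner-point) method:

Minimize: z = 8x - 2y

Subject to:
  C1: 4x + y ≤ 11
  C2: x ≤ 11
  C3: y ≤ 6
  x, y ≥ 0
Each vertex is the intersection of two constraint boundaries that also satisfies all remaining constraints:
  x = 0 and y = 0 → (0, 0)
  4x + y = 11 and y = 0 → (2.75, 0)
  4x + y = 11 and y = 6 → (1.25, 6)
  y = 6 and x = 0 → (0, 6)

Evaluating z = 8x - 2y at each vertex:
  (0, 0): z = 0
  (2.75, 0): z = 22
  (1.25, 6): z = -2
  (0, 6): z = -12

The minimum is at (0, 6) with z = -12.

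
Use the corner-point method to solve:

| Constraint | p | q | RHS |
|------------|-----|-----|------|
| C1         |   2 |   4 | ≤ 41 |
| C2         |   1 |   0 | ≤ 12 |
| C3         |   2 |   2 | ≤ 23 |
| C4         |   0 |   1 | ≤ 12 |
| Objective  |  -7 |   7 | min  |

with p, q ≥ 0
Each vertex is the intersection of two constraint boundaries that also satisfies all remaining constraints:
  p = 0 and q = 0 → (0, 0)
  2p + 2q = 23 and q = 0 → (11.5, 0)
  2p + 4q = 41 and 2p + 2q = 23 → (2.5, 9)
  2p + 4q = 41 and p = 0 → (0, 10.25)

Evaluating z = -7p + 7q at each vertex:
  (0, 0): z = 0
  (11.5, 0): z = -80.5
  (2.5, 9): z = 45.5
  (0, 10.25): z = 71.75

The minimum is at (11.5, 0) with z = -80.5.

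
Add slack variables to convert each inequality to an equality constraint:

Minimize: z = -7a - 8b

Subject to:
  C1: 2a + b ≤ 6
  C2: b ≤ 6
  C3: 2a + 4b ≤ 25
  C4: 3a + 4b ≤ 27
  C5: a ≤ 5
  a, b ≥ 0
min z = -7a - 8b

s.t.
  2a + b + s1 = 6
  b + s2 = 6
  2a + 4b + s3 = 25
  3a + 4b + s4 = 27
  a + s5 = 5
  a, b, s1, s2, s3, s4, s5 ≥ 0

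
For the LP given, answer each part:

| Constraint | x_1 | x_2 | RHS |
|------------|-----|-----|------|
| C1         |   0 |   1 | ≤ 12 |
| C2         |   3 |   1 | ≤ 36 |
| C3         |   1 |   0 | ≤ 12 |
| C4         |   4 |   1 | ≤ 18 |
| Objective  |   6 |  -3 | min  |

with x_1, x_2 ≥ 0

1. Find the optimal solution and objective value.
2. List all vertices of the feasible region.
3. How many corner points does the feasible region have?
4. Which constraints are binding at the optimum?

1. x_1 = 0, x_2 = 12, z = -36
2. (0, 0), (4.5, 0), (1.5, 12), (0, 12)
3. 4
4. C1, x_1 ≥ 0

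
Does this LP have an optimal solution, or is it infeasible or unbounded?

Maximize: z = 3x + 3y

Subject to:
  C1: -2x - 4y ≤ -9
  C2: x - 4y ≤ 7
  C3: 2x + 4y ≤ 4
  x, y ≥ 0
C3 requires 2x + 4y ≤ 4, while C1 (-2x - 4y ≤ -9) is equivalent to 2x + 4y ≥ 9. Together they would need 9 ≤ 2x + 4y ≤ 4, which is impossible since 9 > 4. No point satisfies all constraints.

The feasible region is empty; the LP is infeasible.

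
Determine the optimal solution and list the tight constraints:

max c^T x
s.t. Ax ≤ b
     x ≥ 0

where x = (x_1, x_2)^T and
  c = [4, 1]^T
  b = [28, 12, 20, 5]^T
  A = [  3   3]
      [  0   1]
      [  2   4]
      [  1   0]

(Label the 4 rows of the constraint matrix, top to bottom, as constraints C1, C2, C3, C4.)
Optimal: x_1 = 5, x_2 = 2.5
Slack at optimum:
  C1: slack = 5.5
  C2: slack = 9.5
  C3: slack = 0 (binding)
  C4: slack = 0 (binding)
  x_1 ≥ 0: x_1 = 5
  x_2 ≥ 0: x_2 = 2.5
Binding constraints: C3, C4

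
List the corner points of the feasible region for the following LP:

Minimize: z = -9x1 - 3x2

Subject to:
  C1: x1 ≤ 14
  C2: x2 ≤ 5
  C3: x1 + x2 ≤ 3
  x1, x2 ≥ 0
Each vertex is the intersection of two constraint boundaries that also satisfies all remaining constraints:
  x1 = 0 and x2 = 0 → (0, 0)
  x1 + x2 = 3 and x2 = 0 → (3, 0)
  x1 + x2 = 3 and x1 = 0 → (0, 3)

Vertices: (0, 0), (3, 0), (0, 3)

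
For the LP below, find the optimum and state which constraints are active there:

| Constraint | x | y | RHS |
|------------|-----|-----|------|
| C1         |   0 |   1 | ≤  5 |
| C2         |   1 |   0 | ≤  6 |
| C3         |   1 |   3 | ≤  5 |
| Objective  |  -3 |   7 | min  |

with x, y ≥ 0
Optimal: x = 5, y = 0
Binding: C3, y ≥ 0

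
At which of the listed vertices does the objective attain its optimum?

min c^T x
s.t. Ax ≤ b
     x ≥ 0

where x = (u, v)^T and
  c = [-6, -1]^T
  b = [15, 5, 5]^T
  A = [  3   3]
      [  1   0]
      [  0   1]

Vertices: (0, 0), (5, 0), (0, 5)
(5, 0) with z = -30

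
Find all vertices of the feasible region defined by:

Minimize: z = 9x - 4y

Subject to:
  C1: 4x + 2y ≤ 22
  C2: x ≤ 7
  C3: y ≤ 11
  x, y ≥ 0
Each vertex is the intersection of two constraint boundaries that also satisfies all remaining constraints:
  x = 0 and y = 0 → (0, 0)
  4x + 2y = 22 and y = 0 → (5.5, 0)
  4x + 2y = 22 and y = 11 → (0, 11)

Vertices: (0, 0), (5.5, 0), (0, 11)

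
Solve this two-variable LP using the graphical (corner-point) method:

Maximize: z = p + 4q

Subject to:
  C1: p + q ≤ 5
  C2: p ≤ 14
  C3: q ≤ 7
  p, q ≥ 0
Each vertex is the intersection of two constraint boundaries that also satisfies all remaining constraints:
  p = 0 and q = 0 → (0, 0)
  p + q = 5 and q = 0 → (5, 0)
  p + q = 5 and p = 0 → (0, 5)

Evaluating z = p + 4q at each vertex:
  (0, 0): z = 0
  (5, 0): z = 5
  (0, 5): z = 20

The maximum is at (0, 5) with z = 20.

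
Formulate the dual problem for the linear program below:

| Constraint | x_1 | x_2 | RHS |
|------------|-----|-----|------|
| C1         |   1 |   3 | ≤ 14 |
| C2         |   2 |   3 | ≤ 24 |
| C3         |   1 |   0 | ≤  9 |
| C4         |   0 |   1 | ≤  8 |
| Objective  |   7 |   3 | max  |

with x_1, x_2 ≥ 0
Minimize: z = 14y1 + 24y2 + 9y3 + 8y4

Subject to:
  C1: -y1 - 2y2 - y3 ≤ -7
  C2: -3y1 - 3y2 - y4 ≤ -3
  y1, y2, y3, y4 ≥ 0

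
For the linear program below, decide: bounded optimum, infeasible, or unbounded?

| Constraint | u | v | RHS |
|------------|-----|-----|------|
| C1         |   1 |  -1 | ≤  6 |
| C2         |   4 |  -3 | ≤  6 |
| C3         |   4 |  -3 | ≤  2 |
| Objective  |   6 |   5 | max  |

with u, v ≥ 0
Feasible point: (0, 0) satisfies every constraint, so the LP is feasible.
Direction d = (0, 1): for each constraint row a, a·d ≤ 0 —
  (1)(0) + (-1)(1) = -1 ≤ 0
  (4)(0) + (-3)(1) = -3 ≤ 0
  (4)(0) + (-3)(1) = -3 ≤ 0
and d ≥ 0, so (0, 0) + t·d stays feasible for every t ≥ 0. Along this ray z = 6u + 5v changes by 5 per unit t, so z → +∞.

Unbounded: there is a feasible ray along which z → +∞.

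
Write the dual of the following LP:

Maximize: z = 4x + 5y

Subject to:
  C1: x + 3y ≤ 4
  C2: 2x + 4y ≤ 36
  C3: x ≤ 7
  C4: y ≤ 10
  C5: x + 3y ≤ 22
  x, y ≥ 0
Minimize: z = 4y1 + 36y2 + 7y3 + 10y4 + 22y5

Subject to:
  C1: -y1 - 2y2 - y3 - y5 ≤ -4
  C2: -3y1 - 4y2 - y4 - 3y5 ≤ -5
  y1, y2, y3, y4, y5 ≥ 0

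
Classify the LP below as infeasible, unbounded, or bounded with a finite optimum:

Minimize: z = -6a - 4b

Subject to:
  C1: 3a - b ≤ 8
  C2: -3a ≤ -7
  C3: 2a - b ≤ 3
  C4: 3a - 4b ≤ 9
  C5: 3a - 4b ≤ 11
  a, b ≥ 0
Feasible point: (3, 3) satisfies every constraint, so the LP is feasible.
Direction d = (0, 1): for each constraint row a, a·d ≤ 0 —
  (3)(0) + (-1)(1) = -1 ≤ 0
  (-3)(0) + (0)(1) = 0 ≤ 0
  (2)(0) + (-1)(1) = -1 ≤ 0
  (3)(0) + (-4)(1) = -4 ≤ 0
  (3)(0) + (-4)(1) = -4 ≤ 0
and d ≥ 0, so (3, 3) + t·d stays feasible for every t ≥ 0. Along this ray z = -6a - 4b changes by -4 per unit t, so z → −∞.

The LP is unbounded; z can be made arbitrarily small.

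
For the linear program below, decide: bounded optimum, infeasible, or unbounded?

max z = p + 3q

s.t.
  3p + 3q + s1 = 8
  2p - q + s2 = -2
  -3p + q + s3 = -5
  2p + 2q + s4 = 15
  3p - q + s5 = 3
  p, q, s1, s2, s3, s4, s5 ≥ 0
The row 3p - q + s5 = 3 with s5 ≥ 0 requires 3p - q ≤ 3, while the row -3p + q + s3 = -5 with s3 ≥ 0 is equivalent to 3p - q ≥ 5. Together they would need 5 ≤ 3p - q ≤ 3, which is impossible since 5 > 3. No point satisfies all constraints.

The feasible region is empty; the LP is infeasible.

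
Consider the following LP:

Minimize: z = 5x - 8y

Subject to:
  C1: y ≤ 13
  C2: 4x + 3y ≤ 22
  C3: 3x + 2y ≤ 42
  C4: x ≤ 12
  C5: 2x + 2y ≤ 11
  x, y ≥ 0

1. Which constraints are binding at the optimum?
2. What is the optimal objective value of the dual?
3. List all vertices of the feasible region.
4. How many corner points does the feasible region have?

1. C5, x ≥ 0
2. -44 (by strong duality, equal to the primal optimum)
3. (0, 0), (5.5, 0), (0, 5.5)
4. 3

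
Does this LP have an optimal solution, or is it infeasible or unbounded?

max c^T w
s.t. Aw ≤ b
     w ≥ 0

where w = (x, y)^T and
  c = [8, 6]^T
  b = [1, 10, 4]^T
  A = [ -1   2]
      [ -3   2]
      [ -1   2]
Feasible point: (0, 0) satisfies every constraint, so the LP is feasible.
Direction d = (1, 0): for each constraint row a, a·d ≤ 0 —
  (-1)(1) + (2)(0) = -1 ≤ 0
  (-3)(1) + (2)(0) = -3 ≤ 0
  (-1)(1) + (2)(0) = -1 ≤ 0
and d ≥ 0, so (0, 0) + t·d stays feasible for every t ≥ 0. Along this ray z = 8x + 6y changes by 8 per unit t, so z → +∞.

The LP is unbounded; z can be made arbitrarily large.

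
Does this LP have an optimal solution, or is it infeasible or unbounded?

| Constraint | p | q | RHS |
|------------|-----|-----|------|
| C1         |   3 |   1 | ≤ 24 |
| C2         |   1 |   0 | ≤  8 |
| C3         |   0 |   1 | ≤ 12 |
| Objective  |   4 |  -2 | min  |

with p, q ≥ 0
The point (0, 12) satisfies every constraint, so the LP is feasible; the constraints give p ≤ 8 and q ≤ 12, which with p, q ≥ 0 keep the feasible region inside a bounded box. A feasible, bounded LP attains a finite optimum at a vertex.

Evaluating z = 4p - 2q at each vertex:
  (0, 0): z = 0
  (8, 0): z = 32
  (4, 12): z = -8
  (0, 12): z = -24

The LP has an optimal solution: (0, 12) with z = -24.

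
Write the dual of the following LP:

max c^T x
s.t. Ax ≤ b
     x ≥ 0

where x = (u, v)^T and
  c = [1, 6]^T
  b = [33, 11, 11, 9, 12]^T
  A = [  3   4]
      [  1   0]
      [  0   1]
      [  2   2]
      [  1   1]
Minimize: z = 33y1 + 11y2 + 11y3 + 9y4 + 12y5

Subject to:
  C1: -3y1 - y2 - 2y4 - y5 ≤ -1
  C2: -4y1 - y3 - 2y4 - y5 ≤ -6
  y1, y2, y3, y4, y5 ≥ 0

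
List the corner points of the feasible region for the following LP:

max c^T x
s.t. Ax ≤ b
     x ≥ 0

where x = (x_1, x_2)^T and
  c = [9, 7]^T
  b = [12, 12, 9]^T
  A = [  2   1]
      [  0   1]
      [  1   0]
Each vertex is the intersection of two constraint boundaries that also satisfies all remaining constraints:
  x_1 = 0 and x_2 = 0 → (0, 0)
  2x_1 + x_2 = 12 and x_2 = 0 → (6, 0)
  2x_1 + x_2 = 12 and x_2 = 12 → (0, 12)

Vertices: (0, 0), (6, 0), (0, 12)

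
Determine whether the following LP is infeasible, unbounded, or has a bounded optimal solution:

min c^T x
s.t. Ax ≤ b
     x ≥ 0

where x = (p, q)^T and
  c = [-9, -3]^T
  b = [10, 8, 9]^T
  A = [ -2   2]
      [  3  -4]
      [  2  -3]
Feasible point: (0, 0) satisfies every constraint, so the LP is feasible.
Direction d = (1, 1): for each constraint row a, a·d ≤ 0 —
  (-2)(1) + (2)(1) = 0 ≤ 0
  (3)(1) + (-4)(1) = -1 ≤ 0
  (2)(1) + (-3)(1) = -1 ≤ 0
and d ≥ 0, so (0, 0) + t·d stays feasible for every t ≥ 0. Along this ray z = -9p - 3q changes by -12 per unit t, so z → −∞.

Unbounded — the objective can decrease without bound over the feasible region.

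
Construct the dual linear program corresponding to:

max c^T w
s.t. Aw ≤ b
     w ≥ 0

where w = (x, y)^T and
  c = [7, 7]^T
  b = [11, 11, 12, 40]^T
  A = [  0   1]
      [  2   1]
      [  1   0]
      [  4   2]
Minimize: z = 11y1 + 11y2 + 12y3 + 40y4

Subject to:
  C1: -2y2 - y3 - 4y4 ≤ -7
  C2: -y1 - y2 - 2y4 ≤ -7
  y1, y2, y3, y4 ≥ 0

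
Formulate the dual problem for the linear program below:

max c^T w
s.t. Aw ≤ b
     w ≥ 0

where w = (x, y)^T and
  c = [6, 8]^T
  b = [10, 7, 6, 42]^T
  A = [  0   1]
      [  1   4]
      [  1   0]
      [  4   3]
Minimize: z = 10y1 + 7y2 + 6y3 + 42y4

Subject to:
  C1: -y2 - y3 - 4y4 ≤ -6
  C2: -y1 - 4y2 - 3y4 ≤ -8
  y1, y2, y3, y4 ≥ 0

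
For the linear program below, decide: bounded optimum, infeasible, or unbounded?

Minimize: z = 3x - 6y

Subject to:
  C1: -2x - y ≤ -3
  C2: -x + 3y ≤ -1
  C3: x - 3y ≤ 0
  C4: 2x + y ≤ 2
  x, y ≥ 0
C3 requires x - 3y ≤ 0, while C2 (-x + 3y ≤ -1) is equivalent to x - 3y ≥ 1. Together they would need 1 ≤ x - 3y ≤ 0, which is impossible since 1 > 0. No point satisfies all constraints.

The feasible region is empty; the LP is infeasible.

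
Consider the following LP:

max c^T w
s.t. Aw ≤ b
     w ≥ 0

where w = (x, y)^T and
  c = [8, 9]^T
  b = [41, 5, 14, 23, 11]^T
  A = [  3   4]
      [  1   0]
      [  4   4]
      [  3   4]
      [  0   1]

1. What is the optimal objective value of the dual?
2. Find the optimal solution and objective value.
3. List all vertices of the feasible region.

1. 31.5 (by strong duality, equal to the primal optimum)
2. x = 0, y = 3.5, z = 31.5
3. (0, 0), (3.5, 0), (0, 3.5)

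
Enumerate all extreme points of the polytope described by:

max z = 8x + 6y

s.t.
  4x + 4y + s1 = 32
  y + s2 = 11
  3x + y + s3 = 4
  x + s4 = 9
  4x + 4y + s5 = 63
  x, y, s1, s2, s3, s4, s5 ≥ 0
Each vertex is the intersection of two constraint boundaries that also satisfies all remaining constraints:
  x = 0 and y = 0 → (0, 0)
  3x + y = 4 and y = 0 → (1.333, 0)
  3x + y = 4 and x = 0 → (0, 4)

Vertices: (0, 0), (1.333, 0), (0, 4)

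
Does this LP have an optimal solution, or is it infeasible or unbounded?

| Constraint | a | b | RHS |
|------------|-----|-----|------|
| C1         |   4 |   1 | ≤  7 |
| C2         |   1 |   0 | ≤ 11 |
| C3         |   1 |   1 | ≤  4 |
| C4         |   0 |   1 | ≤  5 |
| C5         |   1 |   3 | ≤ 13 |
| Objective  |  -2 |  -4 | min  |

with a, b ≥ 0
The point (0, 4) satisfies every constraint, so the LP is feasible; the constraints give a ≤ 11 and b ≤ 5, which with a, b ≥ 0 keep the feasible region inside a bounded box. A feasible, bounded LP attains a finite optimum at a vertex.

Feasible with finite optimum z* = -16 at (0, 4).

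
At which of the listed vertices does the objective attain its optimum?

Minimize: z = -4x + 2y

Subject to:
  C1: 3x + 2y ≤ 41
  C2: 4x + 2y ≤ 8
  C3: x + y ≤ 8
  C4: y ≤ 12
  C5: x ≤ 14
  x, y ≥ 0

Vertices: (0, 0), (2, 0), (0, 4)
Evaluating z = -4x + 2y at each vertex:
  (0, 0): z = 0
  (2, 0): z = -8
  (0, 4): z = 8

The smallest value is z = -8, attained at (2, 0).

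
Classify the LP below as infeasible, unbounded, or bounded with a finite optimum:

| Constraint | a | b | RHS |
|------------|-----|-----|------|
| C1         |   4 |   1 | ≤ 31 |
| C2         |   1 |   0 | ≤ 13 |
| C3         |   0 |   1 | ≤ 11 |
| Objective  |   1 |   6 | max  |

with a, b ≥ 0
The point (5, 11) satisfies every constraint, so the LP is feasible; the constraints give a ≤ 13 and b ≤ 11, which with a, b ≥ 0 keep the feasible region inside a bounded box. A feasible, bounded LP attains a finite optimum at a vertex.

Feasible with finite optimum z* = 71 at (5, 11).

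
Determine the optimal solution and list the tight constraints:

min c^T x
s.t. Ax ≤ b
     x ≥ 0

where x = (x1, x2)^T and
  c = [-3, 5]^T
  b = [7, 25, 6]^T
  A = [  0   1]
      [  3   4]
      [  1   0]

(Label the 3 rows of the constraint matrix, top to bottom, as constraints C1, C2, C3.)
Optimal: x1 = 6, x2 = 0
Slack at optimum:
  C1: slack = 7
  C2: slack = 7
  C3: slack = 0 (binding)
  x1 ≥ 0: x1 = 6
  x2 ≥ 0: x2 = 0 (binding)
Binding constraints: C3, x2 ≥ 0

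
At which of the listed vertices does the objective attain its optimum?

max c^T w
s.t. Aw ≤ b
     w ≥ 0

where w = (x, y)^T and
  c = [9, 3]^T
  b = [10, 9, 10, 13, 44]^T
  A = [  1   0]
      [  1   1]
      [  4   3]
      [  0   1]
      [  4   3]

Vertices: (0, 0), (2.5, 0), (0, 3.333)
Evaluating z = 9x + 3y at each vertex:
  (0, 0): z = 0
  (2.5, 0): z = 22.5
  (0, 3.333): z = 10

The largest value is z = 22.5, attained at (2.5, 0).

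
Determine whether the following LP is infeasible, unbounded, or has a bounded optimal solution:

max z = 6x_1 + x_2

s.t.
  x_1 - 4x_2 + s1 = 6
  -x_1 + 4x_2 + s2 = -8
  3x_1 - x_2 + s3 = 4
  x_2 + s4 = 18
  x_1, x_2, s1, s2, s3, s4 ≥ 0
The row x_1 - 4x_2 + s1 = 6 with s1 ≥ 0 requires x_1 - 4x_2 ≤ 6, while the row -x_1 + 4x_2 + s2 = -8 with s2 ≥ 0 is equivalent to x_1 - 4x_2 ≥ 8. Together they would need 8 ≤ x_1 - 4x_2 ≤ 6, which is impossible since 8 > 6. No point satisfies all constraints.

Infeasible — the constraint set is empty.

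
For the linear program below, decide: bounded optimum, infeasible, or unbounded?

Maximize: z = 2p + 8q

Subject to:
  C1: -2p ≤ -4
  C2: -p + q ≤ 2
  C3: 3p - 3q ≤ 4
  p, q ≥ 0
Feasible point: (2, 1) satisfies every constraint, so the LP is feasible.
Direction d = (1, 1): for each constraint row a, a·d ≤ 0 —
  (-2)(1) + (0)(1) = -2 ≤ 0
  (-1)(1) + (1)(1) = 0 ≤ 0
  (3)(1) + (-3)(1) = 0 ≤ 0
and d ≥ 0, so (2, 1) + t·d stays feasible for every t ≥ 0. Along this ray z = 2p + 8q changes by 10 per unit t, so z → +∞.

Unbounded: there is a feasible ray along which z → +∞.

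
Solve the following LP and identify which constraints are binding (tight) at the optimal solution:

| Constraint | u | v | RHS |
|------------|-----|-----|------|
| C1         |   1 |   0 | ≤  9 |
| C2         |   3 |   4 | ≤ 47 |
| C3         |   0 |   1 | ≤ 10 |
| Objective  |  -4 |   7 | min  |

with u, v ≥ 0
Optimal: u = 9, v = 0
Slack at optimum:
  C1: slack = 0 (binding)
  C2: slack = 20
  C3: slack = 10
  u ≥ 0: u = 9
  v ≥ 0: v = 0 (binding)
Binding constraints: C1, v ≥ 0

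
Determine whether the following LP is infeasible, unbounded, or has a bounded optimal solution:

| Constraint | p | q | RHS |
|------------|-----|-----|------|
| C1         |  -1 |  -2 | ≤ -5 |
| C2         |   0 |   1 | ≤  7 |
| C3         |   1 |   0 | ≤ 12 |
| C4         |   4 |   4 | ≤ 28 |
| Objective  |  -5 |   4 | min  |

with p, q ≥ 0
The point (7, 0) satisfies every constraint, so the LP is feasible; the constraints give p ≤ 12 and q ≤ 7, which with p, q ≥ 0 keep the feasible region inside a bounded box. A feasible, bounded LP attains a finite optimum at a vertex.

Evaluating z = -5p + 4q at each vertex:
  (5, 0): z = -25
  (7, 0): z = -35
  (0, 7): z = 28
  (0, 2.5): z = 10

The LP has an optimal solution: (7, 0) with z = -35.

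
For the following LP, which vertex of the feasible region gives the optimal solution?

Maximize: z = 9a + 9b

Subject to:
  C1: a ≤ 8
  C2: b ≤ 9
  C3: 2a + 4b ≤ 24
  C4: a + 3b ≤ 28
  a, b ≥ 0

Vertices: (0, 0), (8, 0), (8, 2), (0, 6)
Evaluating z = 9a + 9b at each vertex:
  (0, 0): z = 0
  (8, 0): z = 72
  (8, 2): z = 90
  (0, 6): z = 54

The largest value is z = 90, attained at (8, 2).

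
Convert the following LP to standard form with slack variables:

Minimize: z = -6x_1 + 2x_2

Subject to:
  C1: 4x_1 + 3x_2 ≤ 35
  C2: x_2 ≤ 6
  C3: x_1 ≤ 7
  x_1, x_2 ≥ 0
min z = -6x_1 + 2x_2

s.t.
  4x_1 + 3x_2 + s1 = 35
  x_2 + s2 = 6
  x_1 + s3 = 7
  x_1, x_2, s1, s2, s3 ≥ 0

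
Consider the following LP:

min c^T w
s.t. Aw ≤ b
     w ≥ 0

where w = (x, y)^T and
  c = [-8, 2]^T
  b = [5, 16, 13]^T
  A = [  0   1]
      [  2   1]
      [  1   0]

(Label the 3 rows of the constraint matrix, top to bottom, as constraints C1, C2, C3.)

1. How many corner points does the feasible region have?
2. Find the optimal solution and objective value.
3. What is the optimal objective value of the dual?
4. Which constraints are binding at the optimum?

1. 4
2. x = 8, y = 0, z = -64
3. -64 (by strong duality, equal to the primal optimum)
4. C2, y ≥ 0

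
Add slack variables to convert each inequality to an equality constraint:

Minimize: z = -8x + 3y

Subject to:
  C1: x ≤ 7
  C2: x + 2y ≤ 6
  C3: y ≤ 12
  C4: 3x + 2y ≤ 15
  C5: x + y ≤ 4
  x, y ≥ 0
min z = -8x + 3y

s.t.
  x + s1 = 7
  x + 2y + s2 = 6
  y + s3 = 12
  3x + 2y + s4 = 15
  x + y + s5 = 4
  x, y, s1, s2, s3, s4, s5 ≥ 0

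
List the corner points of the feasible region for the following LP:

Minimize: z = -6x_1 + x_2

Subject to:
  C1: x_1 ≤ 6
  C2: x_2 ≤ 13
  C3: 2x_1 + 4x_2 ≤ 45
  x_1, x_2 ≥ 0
Each vertex is the intersection of two constraint boundaries that also satisfies all remaining constraints:
  x_1 = 0 and x_2 = 0 → (0, 0)
  x_1 = 6 and x_2 = 0 → (6, 0)
  x_1 = 6 and 2x_1 + 4x_2 = 45 → (6, 8.25)
  2x_1 + 4x_2 = 45 and x_1 = 0 → (0, 11.25)

Vertices: (0, 0), (6, 0), (6, 8.25), (0, 11.25)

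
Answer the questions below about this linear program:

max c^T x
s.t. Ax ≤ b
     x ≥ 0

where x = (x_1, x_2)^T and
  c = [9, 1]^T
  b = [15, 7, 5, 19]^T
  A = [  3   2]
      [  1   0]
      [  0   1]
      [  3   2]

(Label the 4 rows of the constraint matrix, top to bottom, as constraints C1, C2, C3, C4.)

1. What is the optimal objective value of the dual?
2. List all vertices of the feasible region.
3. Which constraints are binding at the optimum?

1. 45 (by strong duality, equal to the primal optimum)
2. (0, 0), (5, 0), (1.667, 5), (0, 5)
3. C1, x_2 ≥ 0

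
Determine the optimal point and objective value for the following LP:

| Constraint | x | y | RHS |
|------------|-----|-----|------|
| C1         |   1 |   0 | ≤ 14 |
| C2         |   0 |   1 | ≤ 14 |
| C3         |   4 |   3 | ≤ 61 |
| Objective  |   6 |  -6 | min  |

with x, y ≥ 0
x = 0, y = 14, z = -84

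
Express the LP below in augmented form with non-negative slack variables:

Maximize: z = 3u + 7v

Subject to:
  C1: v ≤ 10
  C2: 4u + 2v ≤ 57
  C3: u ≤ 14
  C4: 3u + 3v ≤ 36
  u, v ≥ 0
max z = 3u + 7v

s.t.
  v + s1 = 10
  4u + 2v + s2 = 57
  u + s3 = 14
  3u + 3v + s4 = 36
  u, v, s1, s2, s3, s4 ≥ 0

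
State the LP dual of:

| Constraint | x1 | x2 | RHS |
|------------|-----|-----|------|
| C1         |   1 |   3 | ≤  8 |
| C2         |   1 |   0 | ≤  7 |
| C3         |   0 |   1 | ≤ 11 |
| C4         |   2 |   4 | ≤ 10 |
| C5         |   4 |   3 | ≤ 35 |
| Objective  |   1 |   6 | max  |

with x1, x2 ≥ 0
Minimize: z = 8y1 + 7y2 + 11y3 + 10y4 + 35y5

Subject to:
  C1: -y1 - y2 - 2y4 - 4y5 ≤ -1
  C2: -3y1 - y3 - 4y4 - 3y5 ≤ -6
  y1, y2, y3, y4, y5 ≥ 0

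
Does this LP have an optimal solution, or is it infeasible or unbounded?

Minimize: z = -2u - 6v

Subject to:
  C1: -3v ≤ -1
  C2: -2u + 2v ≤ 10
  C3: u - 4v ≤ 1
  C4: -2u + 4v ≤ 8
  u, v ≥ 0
Feasible point: (0, 1) satisfies every constraint, so the LP is feasible.
Direction d = (4, 1): for each constraint row a, a·d ≤ 0 —
  (0)(4) + (-3)(1) = -3 ≤ 0
  (-2)(4) + (2)(1) = -6 ≤ 0
  (1)(4) + (-4)(1) = 0 ≤ 0
  (-2)(4) + (4)(1) = -4 ≤ 0
and d ≥ 0, so (0, 1) + t·d stays feasible for every t ≥ 0. Along this ray z = -2u - 6v changes by -14 per unit t, so z → −∞.

Unbounded: there is a feasible ray along which z → −∞.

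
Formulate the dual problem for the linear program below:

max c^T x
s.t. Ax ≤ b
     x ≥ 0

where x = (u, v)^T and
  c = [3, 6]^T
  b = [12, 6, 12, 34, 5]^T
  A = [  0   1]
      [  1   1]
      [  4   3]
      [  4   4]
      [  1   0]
Minimize: z = 12y1 + 6y2 + 12y3 + 34y4 + 5y5

Subject to:
  C1: -y2 - 4y3 - 4y4 - y5 ≤ -3
  C2: -y1 - y2 - 3y3 - 4y4 ≤ -6
  y1, y2, y3, y4, y5 ≥ 0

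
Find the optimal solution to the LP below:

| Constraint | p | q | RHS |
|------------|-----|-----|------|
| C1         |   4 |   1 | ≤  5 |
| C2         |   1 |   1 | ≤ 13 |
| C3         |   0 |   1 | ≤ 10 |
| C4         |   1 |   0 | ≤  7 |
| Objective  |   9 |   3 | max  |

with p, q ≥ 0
Each vertex is the intersection of two constraint boundaries that also satisfies all remaining constraints:
  p = 0 and q = 0 → (0, 0)
  4p + q = 5 and q = 0 → (1.25, 0)
  4p + q = 5 and p = 0 → (0, 5)

Evaluating z = 9p + 3q at each vertex:
  (0, 0): z = 0
  (1.25, 0): z = 11.25
  (0, 5): z = 15

The maximum is at (0, 5) with z = 15.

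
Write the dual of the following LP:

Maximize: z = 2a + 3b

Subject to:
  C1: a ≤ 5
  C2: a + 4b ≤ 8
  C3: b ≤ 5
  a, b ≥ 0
Minimize: z = 5y1 + 8y2 + 5y3

Subject to:
  C1: -y1 - y2 ≤ -2
  C2: -4y2 - y3 ≤ -3
  y1, y2, y3 ≥ 0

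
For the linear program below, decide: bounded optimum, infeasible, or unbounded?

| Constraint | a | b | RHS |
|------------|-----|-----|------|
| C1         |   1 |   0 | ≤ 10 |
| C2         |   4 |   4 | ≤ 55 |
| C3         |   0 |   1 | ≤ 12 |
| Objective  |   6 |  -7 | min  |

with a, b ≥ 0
The point (0, 12) satisfies every constraint, so the LP is feasible; the constraints give a ≤ 10 and b ≤ 12, which with a, b ≥ 0 keep the feasible region inside a bounded box. A feasible, bounded LP attains a finite optimum at a vertex.

Evaluating z = 6a - 7b at each vertex:
  (0, 0): z = 0
  (10, 0): z = 60
  (10, 3.75): z = 33.75
  (1.75, 12): z = -73.5
  (0, 12): z = -84

Feasible with finite optimum z* = -84 at (0, 12).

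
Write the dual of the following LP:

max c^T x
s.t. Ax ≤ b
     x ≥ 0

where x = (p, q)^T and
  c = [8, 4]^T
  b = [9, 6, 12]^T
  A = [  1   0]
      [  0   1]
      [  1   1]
Minimize: z = 9y1 + 6y2 + 12y3

Subject to:
  C1: -y1 - y3 ≤ -8
  C2: -y2 - y3 ≤ -4
  y1, y2, y3 ≥ 0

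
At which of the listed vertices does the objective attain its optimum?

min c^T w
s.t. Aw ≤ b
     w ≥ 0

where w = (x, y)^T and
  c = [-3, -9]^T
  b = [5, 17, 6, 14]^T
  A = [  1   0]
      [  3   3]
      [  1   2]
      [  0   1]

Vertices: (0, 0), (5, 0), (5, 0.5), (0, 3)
Evaluating z = -3x - 9y at each vertex:
  (0, 0): z = 0
  (5, 0): z = -15
  (5, 0.5): z = -19.5
  (0, 3): z = -27

The smallest value is z = -27, attained at (0, 3).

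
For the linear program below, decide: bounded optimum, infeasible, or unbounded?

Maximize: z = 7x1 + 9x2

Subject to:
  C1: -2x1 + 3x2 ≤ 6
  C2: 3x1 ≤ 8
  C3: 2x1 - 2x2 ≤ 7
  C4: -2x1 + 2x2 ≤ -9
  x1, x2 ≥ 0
C3 requires 2x1 - 2x2 ≤ 7, while C4 (-2x1 + 2x2 ≤ -9) is equivalent to 2x1 - 2x2 ≥ 9. Together they would need 9 ≤ 2x1 - 2x2 ≤ 7, which is impossible since 9 > 7. No point satisfies all constraints.

The feasible region is empty; the LP is infeasible.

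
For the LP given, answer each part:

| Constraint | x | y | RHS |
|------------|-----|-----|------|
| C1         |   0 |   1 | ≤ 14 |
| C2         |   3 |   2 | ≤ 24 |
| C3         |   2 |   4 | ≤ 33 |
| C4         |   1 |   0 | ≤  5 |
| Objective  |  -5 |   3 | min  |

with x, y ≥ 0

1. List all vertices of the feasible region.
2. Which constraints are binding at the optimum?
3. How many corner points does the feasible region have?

1. (0, 0), (5, 0), (5, 4.5), (3.75, 6.375), (0, 8.25)
2. C4, y ≥ 0
3. 5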